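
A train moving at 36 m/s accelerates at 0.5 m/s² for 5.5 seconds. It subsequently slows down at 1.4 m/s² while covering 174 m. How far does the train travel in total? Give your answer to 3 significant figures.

380 m

Phase 1 (accelerating): v₀ = 36.0 m/s, a = 0.5 m/s².
v = v₀ + at = 36.0 + (0.5)(5.5) = 38.8 m/s
Δx = v₀t + ½at² = 36.0·5.5 + 0.5·0.5·5.5² = 206 m

Phase 2 (decelerating): v₀ = 38.8 m/s, a = -1.4 m/s².
v² = v₀² + 2aΔx = 38.8² + 2·-1.4·174 = 1010 → v = 31.8 m/s
t = (v − v₀)/a = (31.8 − 38.8)/-1.4 = 4.93 s
Total distance = 206 + 174 = 380 m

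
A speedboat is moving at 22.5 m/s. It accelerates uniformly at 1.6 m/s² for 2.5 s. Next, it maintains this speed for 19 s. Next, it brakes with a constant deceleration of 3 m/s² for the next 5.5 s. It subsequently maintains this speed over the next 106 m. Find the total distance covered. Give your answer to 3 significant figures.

Phase 1 (accelerating): v₀ = 22.5 m/s, a = 1.6 m/s².
v = v₀ + at = 22.5 + (1.6)(2.5) = 26.5 m/s
Δx = v₀t + ½at² = 22.5·2.5 + 0.5·1.6·2.5² = 61.2 m

Phase 2 (constant speed): v₀ = 26.5 m/s, a = 0 m/s².
v = v₀ + at = 26.5 + (0)(19) = 26.5 m/s
Δx = v₀t + ½at² = 26.5·19 + 0.5·0·19² = 504 m

Phase 3 (decelerating): v₀ = 26.5 m/s, a = -3 m/s².
v = v₀ + at = 26.5 + (-3)(5.5) = 10.0 m/s
Δx = v₀t + ½at² = 26.5·5.5 + 0.5·-3·5.5² = 100 m

Phase 4 (constant speed): v₀ = 10.0 m/s, a = 0 m/s².
Constant speed: t = d/v = 106/10.0 = 10.6 s
Total distance = 61.2 + 504 + 100 + 106 = 771 m

771 m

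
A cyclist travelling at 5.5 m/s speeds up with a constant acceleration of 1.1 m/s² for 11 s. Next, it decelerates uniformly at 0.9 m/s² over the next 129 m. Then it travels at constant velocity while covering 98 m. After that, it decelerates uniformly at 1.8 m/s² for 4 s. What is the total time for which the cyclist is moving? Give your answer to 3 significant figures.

35.9 s

Phase 1 (accelerating): v₀ = 5.50 m/s, a = 1.1 m/s².
v = v₀ + at = 5.50 + (1.1)(11) = 17.6 m/s
Δx = v₀t + ½at² = 5.50·11 + 0.5·1.1·11² = 127 m

Phase 2 (decelerating): v₀ = 17.6 m/s, a = -0.9 m/s².
v² = v₀² + 2aΔx = 17.6² + 2·-0.9·129 = 77.6 → v = 8.81 m/s
t = (v − v₀)/a = (8.81 − 17.6)/-0.9 = 9.77 s

Phase 3 (constant speed): v₀ = 8.81 m/s, a = 0 m/s².
Constant speed: t = d/v = 98/8.81 = 11.1 s

Phase 4 (decelerating): v₀ = 8.81 m/s, a = -1.8 m/s².
v = v₀ + at = 8.81 + (-1.8)(4) = 1.61 m/s
Δx = v₀t + ½at² = 8.81·4 + 0.5·-1.8·4² = 20.8 m
Total time = 11.0 + 9.77 + 11.1 + 4.00 = 35.9 s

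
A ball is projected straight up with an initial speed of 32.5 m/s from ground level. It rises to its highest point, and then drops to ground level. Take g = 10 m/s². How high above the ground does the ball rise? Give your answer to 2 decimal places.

Phase 1 (rising): v₀ = 32.5 m/s, a = -10 m/s².
v = v₀ + at → t = (0 − 32.5) / -10 = 3.25 s
v² = v₀² + 2aΔx → Δx = (0² − 32.5²)/(2·-10) = 52.8 m
Maximum height = 52.8 m

52.81 m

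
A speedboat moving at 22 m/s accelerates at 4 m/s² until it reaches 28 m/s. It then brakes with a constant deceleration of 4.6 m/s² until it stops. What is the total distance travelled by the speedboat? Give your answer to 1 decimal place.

Phase 1 (accelerating): v₀ = 22.0 m/s, a = 4 m/s².
v = v₀ + at → t = (28 − 22.0) / 4 = 1.50 s
v² = v₀² + 2aΔx → Δx = (28² − 22.0²)/(2·4) = 37.5 m

Phase 2 (decelerating): v₀ = 28.0 m/s, a = -4.6 m/s².
v = v₀ + at → t = (0 − 28.0) / -4.6 = 6.09 s
v² = v₀² + 2aΔx → Δx = (0² − 28.0²)/(2·-4.6) = 85.2 m
Total distance = 37.5 + 85.2 = 123 m

122.7 m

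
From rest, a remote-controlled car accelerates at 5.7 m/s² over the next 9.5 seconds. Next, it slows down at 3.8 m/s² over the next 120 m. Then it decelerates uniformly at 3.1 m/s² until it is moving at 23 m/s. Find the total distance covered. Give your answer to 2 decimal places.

Phase 1 (accelerating): v₀ = 0 m/s, a = 5.7 m/s².
v = v₀ + at = 0 + (5.7)(9.5) = 54.1 m/s
Δx = v₀t + ½at² = 0·9.5 + 0.5·5.7·9.5² = 257 m

Phase 2 (decelerating): v₀ = 54.1 m/s, a = -3.8 m/s².
v² = v₀² + 2aΔx = 54.1² + 2·-3.8·120 = 2020 → v = 44.9 m/s
t = (v − v₀)/a = (44.9 − 54.1)/-3.8 = 2.42 s

Phase 3 (decelerating): v₀ = 44.9 m/s, a = -3.1 m/s².
v = v₀ + at → t = (23 − 44.9) / -3.1 = 7.08 s
v² = v₀² + 2aΔx → Δx = (23² − 44.9²)/(2·-3.1) = 241 m
Total distance = 257 + 120 + 241 = 618 m

617.73 m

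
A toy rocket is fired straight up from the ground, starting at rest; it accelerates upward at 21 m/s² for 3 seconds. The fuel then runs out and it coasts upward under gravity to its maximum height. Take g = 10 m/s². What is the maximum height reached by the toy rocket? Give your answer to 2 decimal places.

Phase 1 (powered ascent): v₀ = 0 m/s, a = 21 m/s².
v = v₀ + at = 0 + (21)(3) = 63.0 m/s
Δx = v₀t + ½at² = 0·3 + 0.5·21·3² = 94.5 m

Phase 2 (coasting upward): v₀ = 63.0 m/s, a = -10 m/s².
v = v₀ + at → t = (0 − 63.0) / -10 = 6.30 s
v² = v₀² + 2aΔx → Δx = (0² − 63.0²)/(2·-10) = 198 m
Maximum height = 94.5 + 198 = 293 m

292.95 m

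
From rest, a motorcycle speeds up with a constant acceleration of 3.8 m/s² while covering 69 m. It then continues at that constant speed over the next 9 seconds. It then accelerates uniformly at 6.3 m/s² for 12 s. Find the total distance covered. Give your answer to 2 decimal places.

1003.50 m

Phase 1 (accelerating): v₀ = 0 m/s, a = 3.8 m/s².
v² = v₀² + 2aΔx = 0² + 2·3.8·69 = 524 → v = 22.9 m/s
t = (v − v₀)/a = (22.9 − 0)/3.8 = 6.03 s

Phase 2 (constant speed): v₀ = 22.9 m/s, a = 0 m/s².
v = v₀ + at = 22.9 + (0)(9) = 22.9 m/s
Δx = v₀t + ½at² = 22.9·9 + 0.5·0·9² = 206 m

Phase 3 (accelerating): v₀ = 22.9 m/s, a = 6.3 m/s².
v = v₀ + at = 22.9 + (6.3)(12) = 98.5 m/s
Δx = v₀t + ½at² = 22.9·12 + 0.5·6.3·12² = 728 m
Total distance = 69.0 + 206 + 728 = 1000 m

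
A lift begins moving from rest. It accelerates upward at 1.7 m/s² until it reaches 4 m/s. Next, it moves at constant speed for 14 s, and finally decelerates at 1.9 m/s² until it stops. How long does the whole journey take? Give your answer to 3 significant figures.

18.5 s

Phase 1 (accelerating): v₀ = 0 m/s, a = 1.7 m/s².
v = v₀ + at → t = (4 − 0) / 1.7 = 2.35 s
v² = v₀² + 2aΔx → Δx = (4² − 0²)/(2·1.7) = 4.71 m

Phase 2 (constant speed): v₀ = 4.00 m/s, a = 0 m/s².
v = v₀ + at = 4.00 + (0)(14) = 4.00 m/s
Δx = v₀t + ½at² = 4.00·14 + 0.5·0·14² = 56.0 m

Phase 3 (decelerating): v₀ = 4.00 m/s, a = -1.9 m/s².
v = v₀ + at → t = (0 − 4.00) / -1.9 = 2.11 s
v² = v₀² + 2aΔx → Δx = (0² − 4.00²)/(2·-1.9) = 4.21 m
Total time = 2.35 + 14.0 + 2.11 = 18.5 s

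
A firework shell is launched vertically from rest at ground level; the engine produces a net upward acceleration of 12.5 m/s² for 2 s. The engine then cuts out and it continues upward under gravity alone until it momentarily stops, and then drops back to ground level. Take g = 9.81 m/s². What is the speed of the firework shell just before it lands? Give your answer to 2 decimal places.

Phase 1 (powered ascent): v₀ = 0 m/s, a = 12.5 m/s².
v = v₀ + at = 0 + (12.5)(2) = 25.0 m/s
Δx = v₀t + ½at² = 0·2 + 0.5·12.5·2² = 25.0 m

Phase 2 (coasting upward): v₀ = 25.0 m/s, a = -9.81 m/s².
v = v₀ + at → t = (0 − 25.0) / -9.81 = 2.55 s
v² = v₀² + 2aΔx → Δx = (0² − 25.0²)/(2·-9.81) = 31.9 m

Phase 3 (free fall): v₀ = 0 m/s, a = -9.81 m/s².
Falls 56.9 m from rest: t = √(2·56.9/9.81) = 3.40 s; v = g·t = 33.4 m/s.
Impact speed = 33.4 m/s

33.40 m/s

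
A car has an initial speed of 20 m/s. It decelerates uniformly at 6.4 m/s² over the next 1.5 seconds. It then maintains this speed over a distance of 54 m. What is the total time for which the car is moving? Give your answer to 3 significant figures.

6.69 s

Phase 1 (decelerating): v₀ = 20.0 m/s, a = -6.4 m/s².
v = v₀ + at = 20.0 + (-6.4)(1.5) = 10.4 m/s
Δx = v₀t + ½at² = 20.0·1.5 + 0.5·-6.4·1.5² = 22.8 m

Phase 2 (constant speed): v₀ = 10.4 m/s, a = 0 m/s².
Constant speed: t = d/v = 54/10.4 = 5.19 s
Total time = 1.50 + 5.19 = 6.69 s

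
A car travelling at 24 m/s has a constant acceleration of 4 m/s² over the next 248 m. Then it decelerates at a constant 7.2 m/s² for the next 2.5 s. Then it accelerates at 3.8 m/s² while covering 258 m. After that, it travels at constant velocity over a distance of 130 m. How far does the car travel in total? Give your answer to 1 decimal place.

740.0 m

Phase 1 (accelerating): v₀ = 24.0 m/s, a = 4 m/s².
v² = v₀² + 2aΔx = 24.0² + 2·4·248 = 2560 → v = 50.6 m/s
t = (v − v₀)/a = (50.6 − 24.0)/4 = 6.65 s

Phase 2 (decelerating): v₀ = 50.6 m/s, a = -7.2 m/s².
v = v₀ + at = 50.6 + (-7.2)(2.5) = 32.6 m/s
Δx = v₀t + ½at² = 50.6·2.5 + 0.5·-7.2·2.5² = 104 m

Phase 3 (accelerating): v₀ = 32.6 m/s, a = 3.8 m/s².
v² = v₀² + 2aΔx = 32.6² + 2·3.8·258 = 3020 → v = 55.0 m/s
t = (v − v₀)/a = (55.0 − 32.6)/3.8 = 5.89 s

Phase 4 (constant speed): v₀ = 55.0 m/s, a = 0 m/s².
Constant speed: t = d/v = 130/55.0 = 2.36 s
Total distance = 248 + 104 + 258 + 130 = 740 m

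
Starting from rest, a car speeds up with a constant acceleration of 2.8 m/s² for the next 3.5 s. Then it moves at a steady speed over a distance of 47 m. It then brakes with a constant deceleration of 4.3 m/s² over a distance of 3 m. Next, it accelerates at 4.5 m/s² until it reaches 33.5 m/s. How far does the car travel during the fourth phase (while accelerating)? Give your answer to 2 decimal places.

Phase 1 (accelerating): v₀ = 0 m/s, a = 2.8 m/s².
v = v₀ + at = 0 + (2.8)(3.5) = 9.80 m/s
Δx = v₀t + ½at² = 0·3.5 + 0.5·2.8·3.5² = 17.1 m

Phase 2 (constant speed): v₀ = 9.80 m/s, a = 0 m/s².
Constant speed: t = d/v = 47/9.80 = 4.80 s

Phase 3 (decelerating): v₀ = 9.80 m/s, a = -4.3 m/s².
v² = v₀² + 2aΔx = 9.80² + 2·-4.3·3 = 70.2 → v = 8.38 m/s
t = (v − v₀)/a = (8.38 − 9.80)/-4.3 = 0.330 s

Phase 4 (accelerating): v₀ = 8.38 m/s, a = 4.5 m/s².
v = v₀ + at → t = (33.5 − 8.38) / 4.5 = 5.58 s
v² = v₀² + 2aΔx → Δx = (33.5² − 8.38²)/(2·4.5) = 117 m
Distance in phase 4 = 117 m

116.89 m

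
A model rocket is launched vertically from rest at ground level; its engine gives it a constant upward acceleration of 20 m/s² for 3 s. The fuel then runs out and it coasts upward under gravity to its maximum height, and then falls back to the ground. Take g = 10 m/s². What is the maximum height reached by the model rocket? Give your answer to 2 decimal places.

Phase 1 (powered ascent): v₀ = 0 m/s, a = 20 m/s².
v = v₀ + at = 0 + (20)(3) = 60.0 m/s
Δx = v₀t + ½at² = 0·3 + 0.5·20·3² = 90.0 m

Phase 2 (coasting upward): v₀ = 60.0 m/s, a = -10 m/s².
v = v₀ + at → t = (0 − 60.0) / -10 = 6.00 s
v² = v₀² + 2aΔx → Δx = (0² − 60.0²)/(2·-10) = 180 m
Maximum height = 90.0 + 180 = 270 m

270.00 m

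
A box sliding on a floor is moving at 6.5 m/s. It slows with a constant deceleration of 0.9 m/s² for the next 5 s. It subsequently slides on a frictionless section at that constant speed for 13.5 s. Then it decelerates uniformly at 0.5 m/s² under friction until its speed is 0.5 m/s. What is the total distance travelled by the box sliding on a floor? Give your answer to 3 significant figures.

Phase 1 (decelerating): v₀ = 6.50 m/s, a = -0.9 m/s².
v = v₀ + at = 6.50 + (-0.9)(5) = 2.00 m/s
Δx = v₀t + ½at² = 6.50·5 + 0.5·-0.9·5² = 21.2 m

Phase 2 (constant speed): v₀ = 2.00 m/s, a = 0 m/s².
v = v₀ + at = 2.00 + (0)(13.5) = 2.00 m/s
Δx = v₀t + ½at² = 2.00·13.5 + 0.5·0·13.5² = 27.0 m

Phase 3 (decelerating): v₀ = 2.00 m/s, a = -0.5 m/s².
v = v₀ + at → t = (0.5 − 2.00) / -0.5 = 3.00 s
v² = v₀² + 2aΔx → Δx = (0.5² − 2.00²)/(2·-0.5) = 3.75 m
Total distance = 21.2 + 27.0 + 3.75 = 52.0 m

52.0 m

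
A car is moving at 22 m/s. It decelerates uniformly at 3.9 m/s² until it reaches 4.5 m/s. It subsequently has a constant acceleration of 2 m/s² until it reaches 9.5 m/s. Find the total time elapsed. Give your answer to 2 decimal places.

6.99 s

Phase 1 (decelerating): v₀ = 22.0 m/s, a = -3.9 m/s².
v = v₀ + at → t = (4.5 − 22.0) / -3.9 = 4.49 s
v² = v₀² + 2aΔx → Δx = (4.5² − 22.0²)/(2·-3.9) = 59.5 m

Phase 2 (accelerating): v₀ = 4.50 m/s, a = 2 m/s².
v = v₀ + at → t = (9.5 − 4.50) / 2 = 2.50 s
v² = v₀² + 2aΔx → Δx = (9.5² − 4.50²)/(2·2) = 17.5 m
Total time = 4.49 + 2.50 = 6.99 s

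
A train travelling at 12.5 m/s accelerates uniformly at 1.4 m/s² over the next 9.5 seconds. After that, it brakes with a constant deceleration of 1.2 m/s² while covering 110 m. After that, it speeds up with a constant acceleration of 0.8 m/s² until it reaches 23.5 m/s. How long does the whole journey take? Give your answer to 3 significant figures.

18.6 s

Phase 1 (accelerating): v₀ = 12.5 m/s, a = 1.4 m/s².
v = v₀ + at = 12.5 + (1.4)(9.5) = 25.8 m/s
Δx = v₀t + ½at² = 12.5·9.5 + 0.5·1.4·9.5² = 182 m

Phase 2 (decelerating): v₀ = 25.8 m/s, a = -1.2 m/s².
v² = v₀² + 2aΔx = 25.8² + 2·-1.2·110 = 402 → v = 20.0 m/s
t = (v − v₀)/a = (20.0 − 25.8)/-1.2 = 4.80 s

Phase 3 (accelerating): v₀ = 20.0 m/s, a = 0.8 m/s².
v = v₀ + at → t = (23.5 − 20.0) / 0.8 = 4.32 s
v² = v₀² + 2aΔx → Δx = (23.5² − 20.0²)/(2·0.8) = 94.1 m
Total time = 9.50 + 4.80 + 4.32 = 18.6 s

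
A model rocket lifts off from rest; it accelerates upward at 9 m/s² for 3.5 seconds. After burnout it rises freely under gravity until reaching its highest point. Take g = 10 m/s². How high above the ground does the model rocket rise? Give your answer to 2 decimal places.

104.74 m

Phase 1 (powered ascent): v₀ = 0 m/s, a = 9 m/s².
v = v₀ + at = 0 + (9)(3.5) = 31.5 m/s
Δx = v₀t + ½at² = 0·3.5 + 0.5·9·3.5² = 55.1 m

Phase 2 (coasting upward): v₀ = 31.5 m/s, a = -10 m/s².
v = v₀ + at → t = (0 − 31.5) / -10 = 3.15 s
v² = v₀² + 2aΔx → Δx = (0² − 31.5²)/(2·-10) = 49.6 m
Maximum height = 55.1 + 49.6 = 105 m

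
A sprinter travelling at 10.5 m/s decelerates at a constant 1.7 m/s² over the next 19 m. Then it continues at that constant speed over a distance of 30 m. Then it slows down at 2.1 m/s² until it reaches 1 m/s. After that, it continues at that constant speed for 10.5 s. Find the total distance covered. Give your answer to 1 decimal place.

70.1 m

Phase 1 (decelerating): v₀ = 10.5 m/s, a = -1.7 m/s².
v² = v₀² + 2aΔx = 10.5² + 2·-1.7·19 = 45.7 → v = 6.76 m/s
t = (v − v₀)/a = (6.76 − 10.5)/-1.7 = 2.20 s

Phase 2 (constant speed): v₀ = 6.76 m/s, a = 0 m/s².
Constant speed: t = d/v = 30/6.76 = 4.44 s

Phase 3 (decelerating): v₀ = 6.76 m/s, a = -2.1 m/s².
v = v₀ + at → t = (1 − 6.76) / -2.1 = 2.74 s
v² = v₀² + 2aΔx → Δx = (1² − 6.76²)/(2·-2.1) = 10.6 m

Phase 4 (constant speed): v₀ = 1.00 m/s, a = 0 m/s².
v = v₀ + at = 1.00 + (0)(10.5) = 1.00 m/s
Δx = v₀t + ½at² = 1.00·10.5 + 0.5·0·10.5² = 10.5 m
Total distance = 19.0 + 30.0 + 10.6 + 10.5 = 70.1 m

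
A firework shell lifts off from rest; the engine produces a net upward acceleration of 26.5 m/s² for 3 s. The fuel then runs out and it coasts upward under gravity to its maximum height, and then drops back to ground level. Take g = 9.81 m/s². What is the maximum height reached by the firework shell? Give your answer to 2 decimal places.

441.38 m

Phase 1 (powered ascent): v₀ = 0 m/s, a = 26.5 m/s².
v = v₀ + at = 0 + (26.5)(3) = 79.5 m/s
Δx = v₀t + ½at² = 0·3 + 0.5·26.5·3² = 119 m

Phase 2 (coasting upward): v₀ = 79.5 m/s, a = -9.81 m/s².
v = v₀ + at → t = (0 − 79.5) / -9.81 = 8.10 s
v² = v₀² + 2aΔx → Δx = (0² − 79.5²)/(2·-9.81) = 322 m
Maximum height = 119 + 322 = 441 m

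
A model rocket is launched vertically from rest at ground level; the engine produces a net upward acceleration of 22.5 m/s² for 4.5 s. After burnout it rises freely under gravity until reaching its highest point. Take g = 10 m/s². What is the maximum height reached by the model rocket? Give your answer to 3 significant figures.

740 m

Phase 1 (powered ascent): v₀ = 0 m/s, a = 22.5 m/s².
v = v₀ + at = 0 + (22.5)(4.5) = 101 m/s
Δx = v₀t + ½at² = 0·4.5 + 0.5·22.5·4.5² = 228 m

Phase 2 (coasting upward): v₀ = 101 m/s, a = -10 m/s².
v = v₀ + at → t = (0 − 101) / -10 = 10.1 s
v² = v₀² + 2aΔx → Δx = (0² − 101²)/(2·-10) = 513 m
Maximum height = 228 + 513 = 740 m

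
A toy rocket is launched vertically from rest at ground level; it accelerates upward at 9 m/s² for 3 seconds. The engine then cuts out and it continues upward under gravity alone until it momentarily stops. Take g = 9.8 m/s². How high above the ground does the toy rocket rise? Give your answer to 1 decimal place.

Phase 1 (powered ascent): v₀ = 0 m/s, a = 9 m/s².
v = v₀ + at = 0 + (9)(3) = 27.0 m/s
Δx = v₀t + ½at² = 0·3 + 0.5·9·3² = 40.5 m

Phase 2 (coasting upward): v₀ = 27.0 m/s, a = -9.8 m/s².
v = v₀ + at → t = (0 − 27.0) / -9.8 = 2.76 s
v² = v₀² + 2aΔx → Δx = (0² − 27.0²)/(2·-9.8) = 37.2 m
Maximum height = 40.5 + 37.2 = 77.7 m

77.7 m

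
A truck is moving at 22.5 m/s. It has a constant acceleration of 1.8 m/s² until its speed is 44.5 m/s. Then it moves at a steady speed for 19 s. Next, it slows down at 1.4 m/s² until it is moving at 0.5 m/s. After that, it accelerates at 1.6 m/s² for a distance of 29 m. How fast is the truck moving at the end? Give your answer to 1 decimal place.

9.6 m/s

Phase 1 (accelerating): v₀ = 22.5 m/s, a = 1.8 m/s².
v = v₀ + at → t = (44.5 − 22.5) / 1.8 = 12.2 s
v² = v₀² + 2aΔx → Δx = (44.5² − 22.5²)/(2·1.8) = 409 m

Phase 2 (constant speed): v₀ = 44.5 m/s, a = 0 m/s².
v = v₀ + at = 44.5 + (0)(19) = 44.5 m/s
Δx = v₀t + ½at² = 44.5·19 + 0.5·0·19² = 846 m

Phase 3 (decelerating): v₀ = 44.5 m/s, a = -1.4 m/s².
v = v₀ + at → t = (0.5 − 44.5) / -1.4 = 31.4 s
v² = v₀² + 2aΔx → Δx = (0.5² − 44.5²)/(2·-1.4) = 707 m

Phase 4 (accelerating): v₀ = 0.500 m/s, a = 1.6 m/s².
v² = v₀² + 2aΔx = 0.500² + 2·1.6·29 = 93.1 → v = 9.65 m/s
t = (v − v₀)/a = (9.65 − 0.500)/1.6 = 5.72 s
Final speed = 9.65 m/s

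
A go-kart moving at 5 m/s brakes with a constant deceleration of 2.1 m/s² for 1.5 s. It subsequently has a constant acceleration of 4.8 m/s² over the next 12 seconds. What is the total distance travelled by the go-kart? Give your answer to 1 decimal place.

Phase 1 (decelerating): v₀ = 5.00 m/s, a = -2.1 m/s².
v = v₀ + at = 5.00 + (-2.1)(1.5) = 1.85 m/s
Δx = v₀t + ½at² = 5.00·1.5 + 0.5·-2.1·1.5² = 5.14 m

Phase 2 (accelerating): v₀ = 1.85 m/s, a = 4.8 m/s².
v = v₀ + at = 1.85 + (4.8)(12) = 59.4 m/s
Δx = v₀t + ½at² = 1.85·12 + 0.5·4.8·12² = 368 m
Total distance = 5.14 + 368 = 373 m

372.9 m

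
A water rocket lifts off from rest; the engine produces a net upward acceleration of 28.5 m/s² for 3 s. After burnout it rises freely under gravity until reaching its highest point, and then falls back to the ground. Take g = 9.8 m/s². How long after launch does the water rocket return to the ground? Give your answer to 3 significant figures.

Phase 1 (powered ascent): v₀ = 0 m/s, a = 28.5 m/s².
v = v₀ + at = 0 + (28.5)(3) = 85.5 m/s
Δx = v₀t + ½at² = 0·3 + 0.5·28.5·3² = 128 m

Phase 2 (coasting upward): v₀ = 85.5 m/s, a = -9.8 m/s².
v = v₀ + at → t = (0 − 85.5) / -9.8 = 8.72 s
v² = v₀² + 2aΔx → Δx = (0² − 85.5²)/(2·-9.8) = 373 m

Phase 3 (free fall): v₀ = 0 m/s, a = -9.8 m/s².
Falls 501 m from rest: t = √(2·501/9.8) = 10.1 s; v = g·t = 99.1 m/s.
Total time = 3.00 + 8.72 + 10.1 = 21.8 s

21.8 s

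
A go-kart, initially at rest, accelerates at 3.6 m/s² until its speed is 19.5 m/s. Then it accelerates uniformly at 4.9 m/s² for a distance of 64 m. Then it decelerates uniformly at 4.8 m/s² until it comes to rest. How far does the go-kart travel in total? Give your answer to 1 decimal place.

Phase 1 (accelerating): v₀ = 0 m/s, a = 3.6 m/s².
v = v₀ + at → t = (19.5 − 0) / 3.6 = 5.42 s
v² = v₀² + 2aΔx → Δx = (19.5² − 0²)/(2·3.6) = 52.8 m

Phase 2 (accelerating): v₀ = 19.5 m/s, a = 4.9 m/s².
v² = v₀² + 2aΔx = 19.5² + 2·4.9·64 = 1010 → v = 31.7 m/s
t = (v − v₀)/a = (31.7 − 19.5)/4.9 = 2.50 s

Phase 3 (decelerating): v₀ = 31.7 m/s, a = -4.8 m/s².
v = v₀ + at → t = (0 − 31.7) / -4.8 = 6.61 s
v² = v₀² + 2aΔx → Δx = (0² − 31.7²)/(2·-4.8) = 105 m
Total distance = 52.8 + 64.0 + 105 = 222 m

221.8 m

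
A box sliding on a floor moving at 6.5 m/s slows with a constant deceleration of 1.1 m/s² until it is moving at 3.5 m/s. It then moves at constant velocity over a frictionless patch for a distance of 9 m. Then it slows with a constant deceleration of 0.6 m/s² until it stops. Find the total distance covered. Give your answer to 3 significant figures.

Phase 1 (decelerating): v₀ = 6.50 m/s, a = -1.1 m/s².
v = v₀ + at → t = (3.5 − 6.50) / -1.1 = 2.73 s
v² = v₀² + 2aΔx → Δx = (3.5² − 6.50²)/(2·-1.1) = 13.6 m

Phase 2 (constant speed): v₀ = 3.50 m/s, a = 0 m/s².
Constant speed: t = d/v = 9/3.50 = 2.57 s

Phase 3 (decelerating): v₀ = 3.50 m/s, a = -0.6 m/s².
v = v₀ + at → t = (0 − 3.50) / -0.6 = 5.83 s
v² = v₀² + 2aΔx → Δx = (0² − 3.50²)/(2·-0.6) = 10.2 m
Total distance = 13.6 + 9.00 + 10.2 = 32.8 m

32.8 m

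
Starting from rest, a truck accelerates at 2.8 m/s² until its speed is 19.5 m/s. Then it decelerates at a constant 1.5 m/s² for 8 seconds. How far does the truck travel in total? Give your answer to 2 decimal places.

Phase 1 (accelerating): v₀ = 0 m/s, a = 2.8 m/s².
v = v₀ + at → t = (19.5 − 0) / 2.8 = 6.96 s
v² = v₀² + 2aΔx → Δx = (19.5² − 0²)/(2·2.8) = 67.9 m

Phase 2 (decelerating): v₀ = 19.5 m/s, a = -1.5 m/s².
v = v₀ + at = 19.5 + (-1.5)(8) = 7.50 m/s
Δx = v₀t + ½at² = 19.5·8 + 0.5·-1.5·8² = 108 m
Total distance = 67.9 + 108 = 176 m

175.90 m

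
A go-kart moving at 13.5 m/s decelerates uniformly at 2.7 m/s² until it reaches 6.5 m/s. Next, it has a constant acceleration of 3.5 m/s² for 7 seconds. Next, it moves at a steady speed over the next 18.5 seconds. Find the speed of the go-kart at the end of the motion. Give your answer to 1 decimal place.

31.0 m/s

Phase 1 (decelerating): v₀ = 13.5 m/s, a = -2.7 m/s².
v = v₀ + at → t = (6.5 − 13.5) / -2.7 = 2.59 s
v² = v₀² + 2aΔx → Δx = (6.5² − 13.5²)/(2·-2.7) = 25.9 m

Phase 2 (accelerating): v₀ = 6.50 m/s, a = 3.5 m/s².
v = v₀ + at = 6.50 + (3.5)(7) = 31.0 m/s
Δx = v₀t + ½at² = 6.50·7 + 0.5·3.5·7² = 131 m

Phase 3 (constant speed): v₀ = 31.0 m/s, a = 0 m/s².
v = v₀ + at = 31.0 + (0)(18.5) = 31.0 m/s
Δx = v₀t + ½at² = 31.0·18.5 + 0.5·0·18.5² = 574 m
Final speed = 31.0 m/s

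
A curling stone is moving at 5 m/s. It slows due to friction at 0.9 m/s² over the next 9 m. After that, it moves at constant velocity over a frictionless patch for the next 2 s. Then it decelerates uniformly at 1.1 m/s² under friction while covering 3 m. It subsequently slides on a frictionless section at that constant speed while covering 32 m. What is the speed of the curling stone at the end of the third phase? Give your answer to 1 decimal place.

1.5 m/s

Phase 1 (decelerating): v₀ = 5.00 m/s, a = -0.9 m/s².
v² = v₀² + 2aΔx = 5.00² + 2·-0.9·9 = 8.80 → v = 2.97 m/s
t = (v − v₀)/a = (2.97 − 5.00)/-0.9 = 2.26 s

Phase 2 (constant speed): v₀ = 2.97 m/s, a = 0 m/s².
v = v₀ + at = 2.97 + (0)(2) = 2.97 m/s
Δx = v₀t + ½at² = 2.97·2 + 0.5·0·2² = 5.93 m

Phase 3 (decelerating): v₀ = 2.97 m/s, a = -1.1 m/s².
v² = v₀² + 2aΔx = 2.97² + 2·-1.1·3 = 2.20 → v = 1.48 m/s
t = (v − v₀)/a = (1.48 − 2.97)/-1.1 = 1.35 s
Speed at end of phase 3 = 1.48 m/s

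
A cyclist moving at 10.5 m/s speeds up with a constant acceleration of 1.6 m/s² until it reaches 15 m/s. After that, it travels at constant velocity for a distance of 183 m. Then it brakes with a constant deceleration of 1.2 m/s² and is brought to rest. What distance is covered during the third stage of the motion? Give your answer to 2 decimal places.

93.75 m

Phase 1 (accelerating): v₀ = 10.5 m/s, a = 1.6 m/s².
v = v₀ + at → t = (15 − 10.5) / 1.6 = 2.81 s
v² = v₀² + 2aΔx → Δx = (15² − 10.5²)/(2·1.6) = 35.9 m

Phase 2 (constant speed): v₀ = 15.0 m/s, a = 0 m/s².
Constant speed: t = d/v = 183/15.0 = 12.2 s

Phase 3 (decelerating): v₀ = 15.0 m/s, a = -1.2 m/s².
v = v₀ + at → t = (0 − 15.0) / -1.2 = 12.5 s
v² = v₀² + 2aΔx → Δx = (0² − 15.0²)/(2·-1.2) = 93.8 m
Distance in phase 3 = 93.8 m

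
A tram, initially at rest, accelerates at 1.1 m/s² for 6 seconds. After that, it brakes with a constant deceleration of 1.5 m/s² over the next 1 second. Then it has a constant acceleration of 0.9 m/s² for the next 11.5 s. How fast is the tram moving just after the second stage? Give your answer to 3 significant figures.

5.10 m/s

Phase 1 (accelerating): v₀ = 0 m/s, a = 1.1 m/s².
v = v₀ + at = 0 + (1.1)(6) = 6.60 m/s
Δx = v₀t + ½at² = 0·6 + 0.5·1.1·6² = 19.8 m

Phase 2 (decelerating): v₀ = 6.60 m/s, a = -1.5 m/s².
v = v₀ + at = 6.60 + (-1.5)(1) = 5.10 m/s
Δx = v₀t + ½at² = 6.60·1 + 0.5·-1.5·1² = 5.85 m
Speed at end of phase 2 = 5.10 m/s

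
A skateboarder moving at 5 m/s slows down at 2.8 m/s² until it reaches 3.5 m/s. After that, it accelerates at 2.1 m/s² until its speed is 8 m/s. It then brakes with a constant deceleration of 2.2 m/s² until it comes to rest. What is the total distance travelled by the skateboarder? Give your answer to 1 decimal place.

Phase 1 (decelerating): v₀ = 5.00 m/s, a = -2.8 m/s².
v = v₀ + at → t = (3.5 − 5.00) / -2.8 = 0.536 s
v² = v₀² + 2aΔx → Δx = (3.5² − 5.00²)/(2·-2.8) = 2.28 m

Phase 2 (accelerating): v₀ = 3.50 m/s, a = 2.1 m/s².
v = v₀ + at → t = (8 − 3.50) / 2.1 = 2.14 s
v² = v₀² + 2aΔx → Δx = (8² − 3.50²)/(2·2.1) = 12.3 m

Phase 3 (decelerating): v₀ = 8.00 m/s, a = -2.2 m/s².
v = v₀ + at → t = (0 − 8.00) / -2.2 = 3.64 s
v² = v₀² + 2aΔx → Δx = (0² − 8.00²)/(2·-2.2) = 14.5 m
Total distance = 2.28 + 12.3 + 14.5 = 29.1 m

29.1 m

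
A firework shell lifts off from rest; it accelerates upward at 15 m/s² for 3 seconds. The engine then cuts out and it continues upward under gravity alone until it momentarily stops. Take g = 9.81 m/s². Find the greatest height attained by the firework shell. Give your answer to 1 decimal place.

170.7 m

Phase 1 (powered ascent): v₀ = 0 m/s, a = 15 m/s².
v = v₀ + at = 0 + (15)(3) = 45.0 m/s
Δx = v₀t + ½at² = 0·3 + 0.5·15·3² = 67.5 m

Phase 2 (coasting upward): v₀ = 45.0 m/s, a = -9.81 m/s².
v = v₀ + at → t = (0 − 45.0) / -9.81 = 4.59 s
v² = v₀² + 2aΔx → Δx = (0² − 45.0²)/(2·-9.81) = 103 m
Maximum height = 67.5 + 103 = 171 m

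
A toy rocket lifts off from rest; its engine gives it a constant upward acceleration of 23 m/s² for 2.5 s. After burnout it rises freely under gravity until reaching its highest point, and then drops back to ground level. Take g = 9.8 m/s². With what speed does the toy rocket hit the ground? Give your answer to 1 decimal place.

Phase 1 (powered ascent): v₀ = 0 m/s, a = 23 m/s².
v = v₀ + at = 0 + (23)(2.5) = 57.5 m/s
Δx = v₀t + ½at² = 0·2.5 + 0.5·23·2.5² = 71.9 m

Phase 2 (coasting upward): v₀ = 57.5 m/s, a = -9.8 m/s².
v = v₀ + at → t = (0 − 57.5) / -9.8 = 5.87 s
v² = v₀² + 2aΔx → Δx = (0² − 57.5²)/(2·-9.8) = 169 m

Phase 3 (free fall): v₀ = 0 m/s, a = -9.8 m/s².
Falls 241 m from rest: t = √(2·241/9.8) = 7.01 s; v = g·t = 68.7 m/s.
Impact speed = 68.7 m/s

68.7 m/s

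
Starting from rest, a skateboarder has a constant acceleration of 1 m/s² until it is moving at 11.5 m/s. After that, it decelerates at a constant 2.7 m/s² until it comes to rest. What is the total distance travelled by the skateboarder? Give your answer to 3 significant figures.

90.6 m

Phase 1 (accelerating): v₀ = 0 m/s, a = 1 m/s².
v = v₀ + at → t = (11.5 − 0) / 1 = 11.5 s
v² = v₀² + 2aΔx → Δx = (11.5² − 0²)/(2·1) = 66.1 m

Phase 2 (decelerating): v₀ = 11.5 m/s, a = -2.7 m/s².
v = v₀ + at → t = (0 − 11.5) / -2.7 = 4.26 s
v² = v₀² + 2aΔx → Δx = (0² − 11.5²)/(2·-2.7) = 24.5 m
Total distance = 66.1 + 24.5 = 90.6 m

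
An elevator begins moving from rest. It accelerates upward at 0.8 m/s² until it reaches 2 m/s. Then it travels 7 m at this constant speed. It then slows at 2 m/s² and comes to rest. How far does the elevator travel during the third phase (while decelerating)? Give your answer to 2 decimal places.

1.00 m

Phase 1 (accelerating): v₀ = 0 m/s, a = 0.8 m/s².
v = v₀ + at → t = (2 − 0) / 0.8 = 2.50 s
v² = v₀² + 2aΔx → Δx = (2² − 0²)/(2·0.8) = 2.50 m

Phase 2 (constant speed): v₀ = 2.00 m/s, a = 0 m/s².
Constant speed: t = d/v = 7/2.00 = 3.50 s

Phase 3 (decelerating): v₀ = 2.00 m/s, a = -2 m/s².
v = v₀ + at → t = (0 − 2.00) / -2 = 1.00 s
v² = v₀² + 2aΔx → Δx = (0² − 2.00²)/(2·-2) = 1.00 m
Distance in phase 3 = 1.00 m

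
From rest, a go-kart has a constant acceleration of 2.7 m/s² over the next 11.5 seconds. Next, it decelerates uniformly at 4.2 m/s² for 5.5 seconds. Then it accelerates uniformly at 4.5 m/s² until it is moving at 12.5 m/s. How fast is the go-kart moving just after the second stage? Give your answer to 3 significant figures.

Phase 1 (accelerating): v₀ = 0 m/s, a = 2.7 m/s².
v = v₀ + at = 0 + (2.7)(11.5) = 31.1 m/s
Δx = v₀t + ½at² = 0·11.5 + 0.5·2.7·11.5² = 179 m

Phase 2 (decelerating): v₀ = 31.1 m/s, a = -4.2 m/s².
v = v₀ + at = 31.1 + (-4.2)(5.5) = 7.95 m/s
Δx = v₀t + ½at² = 31.1·5.5 + 0.5·-4.2·5.5² = 107 m
Speed at end of phase 2 = 7.95 m/s

7.95 m/s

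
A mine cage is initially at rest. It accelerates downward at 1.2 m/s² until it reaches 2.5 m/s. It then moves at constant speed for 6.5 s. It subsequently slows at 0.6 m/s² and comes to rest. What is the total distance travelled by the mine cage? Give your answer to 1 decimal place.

24.1 m

Phase 1 (accelerating): v₀ = 0 m/s, a = 1.2 m/s².
v = v₀ + at → t = (2.5 − 0) / 1.2 = 2.08 s
v² = v₀² + 2aΔx → Δx = (2.5² − 0²)/(2·1.2) = 2.60 m

Phase 2 (constant speed): v₀ = 2.50 m/s, a = 0 m/s².
v = v₀ + at = 2.50 + (0)(6.5) = 2.50 m/s
Δx = v₀t + ½at² = 2.50·6.5 + 0.5·0·6.5² = 16.2 m

Phase 3 (decelerating): v₀ = 2.50 m/s, a = -0.6 m/s².
v = v₀ + at → t = (0 − 2.50) / -0.6 = 4.17 s
v² = v₀² + 2aΔx → Δx = (0² − 2.50²)/(2·-0.6) = 5.21 m
Total distance = 2.60 + 16.2 + 5.21 = 24.1 m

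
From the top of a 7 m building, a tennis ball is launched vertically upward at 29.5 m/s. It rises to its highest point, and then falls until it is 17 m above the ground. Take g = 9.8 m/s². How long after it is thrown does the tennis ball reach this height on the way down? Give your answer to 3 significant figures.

5.66 s

Phase 1 (rising): v₀ = 29.5 m/s, a = -9.8 m/s².
v = v₀ + at → t = (0 − 29.5) / -9.8 = 3.01 s
v² = v₀² + 2aΔx → Δx = (0² − 29.5²)/(2·-9.8) = 44.4 m

Phase 2 (falling): v₀ = 0 m/s, a = -9.8 m/s².
Falls 34.4 m from rest: t = √(2·34.4/9.8) = 2.65 s; v = g·t = 26.0 m/s.
Total time = 3.01 + 2.65 = 5.66 s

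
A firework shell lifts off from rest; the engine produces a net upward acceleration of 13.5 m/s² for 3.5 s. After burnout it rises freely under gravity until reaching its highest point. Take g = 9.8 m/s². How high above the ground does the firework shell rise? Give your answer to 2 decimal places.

196.59 m

Phase 1 (powered ascent): v₀ = 0 m/s, a = 13.5 m/s².
v = v₀ + at = 0 + (13.5)(3.5) = 47.2 m/s
Δx = v₀t + ½at² = 0·3.5 + 0.5·13.5·3.5² = 82.7 m

Phase 2 (coasting upward): v₀ = 47.2 m/s, a = -9.8 m/s².
v = v₀ + at → t = (0 − 47.2) / -9.8 = 4.82 s
v² = v₀² + 2aΔx → Δx = (0² − 47.2²)/(2·-9.8) = 114 m
Maximum height = 82.7 + 114 = 197 m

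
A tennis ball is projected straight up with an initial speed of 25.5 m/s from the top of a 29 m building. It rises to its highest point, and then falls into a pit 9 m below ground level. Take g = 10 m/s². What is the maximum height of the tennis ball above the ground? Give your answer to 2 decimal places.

Phase 1 (rising): v₀ = 25.5 m/s, a = -10 m/s².
v = v₀ + at → t = (0 − 25.5) / -10 = 2.55 s
v² = v₀² + 2aΔx → Δx = (0² − 25.5²)/(2·-10) = 32.5 m
Maximum height = 29 + 32.5 = 61.5 m

61.51 m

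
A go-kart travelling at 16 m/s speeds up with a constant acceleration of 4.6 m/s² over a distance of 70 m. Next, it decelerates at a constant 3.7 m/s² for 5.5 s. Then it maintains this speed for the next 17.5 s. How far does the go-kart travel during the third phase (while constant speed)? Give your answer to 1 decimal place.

168.9 m

Phase 1 (accelerating): v₀ = 16.0 m/s, a = 4.6 m/s².
v² = v₀² + 2aΔx = 16.0² + 2·4.6·70 = 900 → v = 30.0 m/s
t = (v − v₀)/a = (30.0 − 16.0)/4.6 = 3.04 s

Phase 2 (decelerating): v₀ = 30.0 m/s, a = -3.7 m/s².
v = v₀ + at = 30.0 + (-3.7)(5.5) = 9.65 m/s
Δx = v₀t + ½at² = 30.0·5.5 + 0.5·-3.7·5.5² = 109 m

Phase 3 (constant speed): v₀ = 9.65 m/s, a = 0 m/s².
v = v₀ + at = 9.65 + (0)(17.5) = 9.65 m/s
Δx = v₀t + ½at² = 9.65·17.5 + 0.5·0·17.5² = 169 m
Distance in phase 3 = 169 m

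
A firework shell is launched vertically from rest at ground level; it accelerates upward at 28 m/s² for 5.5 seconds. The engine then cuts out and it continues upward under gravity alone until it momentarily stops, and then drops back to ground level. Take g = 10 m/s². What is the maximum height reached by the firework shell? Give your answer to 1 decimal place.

Phase 1 (powered ascent): v₀ = 0 m/s, a = 28 m/s².
v = v₀ + at = 0 + (28)(5.5) = 154 m/s
Δx = v₀t + ½at² = 0·5.5 + 0.5·28·5.5² = 424 m

Phase 2 (coasting upward): v₀ = 154 m/s, a = -10 m/s².
v = v₀ + at → t = (0 − 154) / -10 = 15.4 s
v² = v₀² + 2aΔx → Δx = (0² − 154²)/(2·-10) = 1190 m
Maximum height = 424 + 1190 = 1610 m

1609.3 m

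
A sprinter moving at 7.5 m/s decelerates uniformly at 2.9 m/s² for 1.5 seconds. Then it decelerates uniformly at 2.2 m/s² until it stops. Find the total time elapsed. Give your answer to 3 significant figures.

2.93 s

Phase 1 (decelerating): v₀ = 7.50 m/s, a = -2.9 m/s².
v = v₀ + at = 7.50 + (-2.9)(1.5) = 3.15 m/s
Δx = v₀t + ½at² = 7.50·1.5 + 0.5·-2.9·1.5² = 7.99 m

Phase 2 (decelerating): v₀ = 3.15 m/s, a = -2.2 m/s².
v = v₀ + at → t = (0 − 3.15) / -2.2 = 1.43 s
v² = v₀² + 2aΔx → Δx = (0² − 3.15²)/(2·-2.2) = 2.26 m
Total time = 1.50 + 1.43 = 2.93 s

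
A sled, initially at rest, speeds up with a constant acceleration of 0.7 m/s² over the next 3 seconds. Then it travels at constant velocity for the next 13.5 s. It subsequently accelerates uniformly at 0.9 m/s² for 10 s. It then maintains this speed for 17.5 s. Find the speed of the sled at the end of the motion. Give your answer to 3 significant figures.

Phase 1 (accelerating): v₀ = 0 m/s, a = 0.7 m/s².
v = v₀ + at = 0 + (0.7)(3) = 2.10 m/s
Δx = v₀t + ½at² = 0·3 + 0.5·0.7·3² = 3.15 m

Phase 2 (constant speed): v₀ = 2.10 m/s, a = 0 m/s².
v = v₀ + at = 2.10 + (0)(13.5) = 2.10 m/s
Δx = v₀t + ½at² = 2.10·13.5 + 0.5·0·13.5² = 28.3 m

Phase 3 (accelerating): v₀ = 2.10 m/s, a = 0.9 m/s².
v = v₀ + at = 2.10 + (0.9)(10) = 11.1 m/s
Δx = v₀t + ½at² = 2.10·10 + 0.5·0.9·10² = 66.0 m

Phase 4 (constant speed): v₀ = 11.1 m/s, a = 0 m/s².
v = v₀ + at = 11.1 + (0)(17.5) = 11.1 m/s
Δx = v₀t + ½at² = 11.1·17.5 + 0.5·0·17.5² = 194 m
Final speed = 11.1 m/s

11.1 m/s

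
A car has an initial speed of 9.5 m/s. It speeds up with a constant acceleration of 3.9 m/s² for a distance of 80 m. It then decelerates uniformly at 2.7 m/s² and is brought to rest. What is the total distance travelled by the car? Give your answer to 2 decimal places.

212.27 m

Phase 1 (accelerating): v₀ = 9.50 m/s, a = 3.9 m/s².
v² = v₀² + 2aΔx = 9.50² + 2·3.9·80 = 714 → v = 26.7 m/s
t = (v − v₀)/a = (26.7 − 9.50)/3.9 = 4.42 s

Phase 2 (decelerating): v₀ = 26.7 m/s, a = -2.7 m/s².
v = v₀ + at → t = (0 − 26.7) / -2.7 = 9.90 s
v² = v₀² + 2aΔx → Δx = (0² − 26.7²)/(2·-2.7) = 132 m
Total distance = 80.0 + 132 = 212 m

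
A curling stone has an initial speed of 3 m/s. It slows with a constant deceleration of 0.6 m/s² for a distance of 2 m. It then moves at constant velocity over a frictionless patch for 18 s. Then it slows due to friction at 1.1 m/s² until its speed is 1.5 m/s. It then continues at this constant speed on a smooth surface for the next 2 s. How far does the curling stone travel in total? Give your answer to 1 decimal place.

Phase 1 (decelerating): v₀ = 3.00 m/s, a = -0.6 m/s².
v² = v₀² + 2aΔx = 3.00² + 2·-0.6·2 = 6.60 → v = 2.57 m/s
t = (v − v₀)/a = (2.57 − 3.00)/-0.6 = 0.718 s

Phase 2 (constant speed): v₀ = 2.57 m/s, a = 0 m/s².
v = v₀ + at = 2.57 + (0)(18) = 2.57 m/s
Δx = v₀t + ½at² = 2.57·18 + 0.5·0·18² = 46.2 m

Phase 3 (decelerating): v₀ = 2.57 m/s, a = -1.1 m/s².
v = v₀ + at → t = (1.5 − 2.57) / -1.1 = 0.972 s
v² = v₀² + 2aΔx → Δx = (1.5² − 2.57²)/(2·-1.1) = 1.98 m

Phase 4 (constant speed): v₀ = 1.50 m/s, a = 0 m/s².
v = v₀ + at = 1.50 + (0)(2) = 1.50 m/s
Δx = v₀t + ½at² = 1.50·2 + 0.5·0·2² = 3.00 m
Total distance = 2.00 + 46.2 + 1.98 + 3.00 = 53.2 m

53.2 m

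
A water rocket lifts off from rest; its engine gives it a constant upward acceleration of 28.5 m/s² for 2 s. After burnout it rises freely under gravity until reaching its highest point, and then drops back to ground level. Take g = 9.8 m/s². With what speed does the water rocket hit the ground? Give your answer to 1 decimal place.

66.1 m/s

Phase 1 (powered ascent): v₀ = 0 m/s, a = 28.5 m/s².
v = v₀ + at = 0 + (28.5)(2) = 57.0 m/s
Δx = v₀t + ½at² = 0·2 + 0.5·28.5·2² = 57.0 m

Phase 2 (coasting upward): v₀ = 57.0 m/s, a = -9.8 m/s².
v = v₀ + at → t = (0 − 57.0) / -9.8 = 5.82 s
v² = v₀² + 2aΔx → Δx = (0² − 57.0²)/(2·-9.8) = 166 m

Phase 3 (free fall): v₀ = 0 m/s, a = -9.8 m/s².
Falls 223 m from rest: t = √(2·223/9.8) = 6.74 s; v = g·t = 66.1 m/s.
Impact speed = 66.1 m/s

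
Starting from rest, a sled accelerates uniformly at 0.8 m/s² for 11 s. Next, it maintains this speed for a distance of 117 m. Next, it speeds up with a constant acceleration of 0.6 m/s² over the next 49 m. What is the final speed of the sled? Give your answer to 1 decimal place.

Phase 1 (accelerating): v₀ = 0 m/s, a = 0.8 m/s².
v = v₀ + at = 0 + (0.8)(11) = 8.80 m/s
Δx = v₀t + ½at² = 0·11 + 0.5·0.8·11² = 48.4 m

Phase 2 (constant speed): v₀ = 8.80 m/s, a = 0 m/s².
Constant speed: t = d/v = 117/8.80 = 13.3 s

Phase 3 (accelerating): v₀ = 8.80 m/s, a = 0.6 m/s².
v² = v₀² + 2aΔx = 8.80² + 2·0.6·49 = 136 → v = 11.7 m/s
t = (v − v₀)/a = (11.7 − 8.80)/0.6 = 4.79 s
Final speed = 11.7 m/s

11.7 m/s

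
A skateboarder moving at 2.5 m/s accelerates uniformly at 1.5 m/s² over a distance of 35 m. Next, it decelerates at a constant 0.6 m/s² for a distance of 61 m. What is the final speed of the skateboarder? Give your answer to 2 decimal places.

Phase 1 (accelerating): v₀ = 2.50 m/s, a = 1.5 m/s².
v² = v₀² + 2aΔx = 2.50² + 2·1.5·35 = 111 → v = 10.5 m/s
t = (v − v₀)/a = (10.5 − 2.50)/1.5 = 5.37 s

Phase 2 (decelerating): v₀ = 10.5 m/s, a = -0.6 m/s².
v² = v₀² + 2aΔx = 10.5² + 2·-0.6·61 = 38.1 → v = 6.17 m/s
t = (v − v₀)/a = (6.17 − 10.5)/-0.6 = 7.30 s
Final speed = 6.17 m/s

6.17 m/s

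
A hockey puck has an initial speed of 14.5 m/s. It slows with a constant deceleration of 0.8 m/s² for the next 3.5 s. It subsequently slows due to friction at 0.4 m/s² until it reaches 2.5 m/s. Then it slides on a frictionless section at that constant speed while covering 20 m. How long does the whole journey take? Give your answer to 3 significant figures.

Phase 1 (decelerating): v₀ = 14.5 m/s, a = -0.8 m/s².
v = v₀ + at = 14.5 + (-0.8)(3.5) = 11.7 m/s
Δx = v₀t + ½at² = 14.5·3.5 + 0.5·-0.8·3.5² = 45.9 m

Phase 2 (decelerating): v₀ = 11.7 m/s, a = -0.4 m/s².
v = v₀ + at → t = (2.5 − 11.7) / -0.4 = 23.0 s
v² = v₀² + 2aΔx → Δx = (2.5² − 11.7²)/(2·-0.4) = 163 m

Phase 3 (constant speed): v₀ = 2.50 m/s, a = 0 m/s².
Constant speed: t = d/v = 20/2.50 = 8.00 s
Total time = 3.50 + 23.0 + 8.00 = 34.5 s

34.5 s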